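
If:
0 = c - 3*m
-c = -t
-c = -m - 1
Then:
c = 3/2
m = 1/2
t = 3/2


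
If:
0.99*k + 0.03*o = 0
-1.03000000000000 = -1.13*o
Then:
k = -0.03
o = 0.91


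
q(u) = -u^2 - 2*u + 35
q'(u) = -2*u - 2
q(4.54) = 5.31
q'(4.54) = -11.08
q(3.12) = 19.03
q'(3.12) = -8.24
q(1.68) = 28.82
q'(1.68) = -5.36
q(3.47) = 16.02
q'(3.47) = -8.94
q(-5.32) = 17.34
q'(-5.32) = 8.64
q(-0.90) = 35.99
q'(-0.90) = -0.20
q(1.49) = 29.80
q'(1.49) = -4.98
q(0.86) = 32.54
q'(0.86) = -3.72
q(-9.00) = -28.00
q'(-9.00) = 16.00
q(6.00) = -13.00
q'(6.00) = -14.00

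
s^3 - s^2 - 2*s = s*(s - 2)*(s + 1)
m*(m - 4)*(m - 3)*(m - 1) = m^4 - 8*m^3 + 19*m^2 - 12*m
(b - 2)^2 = b^2 - 4*b + 4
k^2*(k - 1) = k^3 - k^2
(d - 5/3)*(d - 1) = d^2 - 8*d/3 + 5/3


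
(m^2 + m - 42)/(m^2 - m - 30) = (m + 7)/(m + 5)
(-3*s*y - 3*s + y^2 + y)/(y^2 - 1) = (-3*s + y)/(y - 1)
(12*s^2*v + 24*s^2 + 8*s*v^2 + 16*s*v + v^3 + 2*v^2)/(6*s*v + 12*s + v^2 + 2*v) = 2*s + v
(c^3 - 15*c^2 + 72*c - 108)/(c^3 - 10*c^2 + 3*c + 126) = (c^2 - 9*c + 18)/(c^2 - 4*c - 21)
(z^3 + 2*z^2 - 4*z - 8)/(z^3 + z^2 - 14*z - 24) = (z^2 - 4)/(z^2 - z - 12)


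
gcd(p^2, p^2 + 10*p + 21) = 1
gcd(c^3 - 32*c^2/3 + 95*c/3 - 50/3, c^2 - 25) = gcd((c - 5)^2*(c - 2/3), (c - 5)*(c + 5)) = c - 5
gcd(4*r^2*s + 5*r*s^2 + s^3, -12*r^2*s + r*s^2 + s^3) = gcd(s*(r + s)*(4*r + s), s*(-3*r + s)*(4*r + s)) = 4*r*s + s^2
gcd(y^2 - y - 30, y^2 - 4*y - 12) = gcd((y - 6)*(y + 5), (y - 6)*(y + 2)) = y - 6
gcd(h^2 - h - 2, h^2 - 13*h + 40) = 1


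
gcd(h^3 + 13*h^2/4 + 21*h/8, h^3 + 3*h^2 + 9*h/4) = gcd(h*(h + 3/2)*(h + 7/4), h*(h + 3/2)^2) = h^2 + 3*h/2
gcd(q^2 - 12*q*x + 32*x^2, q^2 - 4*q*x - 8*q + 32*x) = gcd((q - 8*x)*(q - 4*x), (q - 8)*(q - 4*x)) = -q + 4*x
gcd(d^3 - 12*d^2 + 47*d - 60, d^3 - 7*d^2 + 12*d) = d^2 - 7*d + 12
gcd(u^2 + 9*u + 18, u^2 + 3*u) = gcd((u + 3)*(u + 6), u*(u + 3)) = u + 3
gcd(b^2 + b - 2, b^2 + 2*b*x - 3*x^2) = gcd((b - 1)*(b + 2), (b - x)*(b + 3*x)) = 1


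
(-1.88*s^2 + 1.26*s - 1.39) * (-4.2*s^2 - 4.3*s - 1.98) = 7.896*s^4 + 2.792*s^3 + 4.1424*s^2 + 3.4822*s + 2.7522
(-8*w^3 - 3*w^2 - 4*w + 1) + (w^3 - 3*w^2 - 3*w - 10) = -7*w^3 - 6*w^2 - 7*w - 9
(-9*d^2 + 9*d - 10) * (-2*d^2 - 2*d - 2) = 18*d^4 + 20*d^2 + 2*d + 20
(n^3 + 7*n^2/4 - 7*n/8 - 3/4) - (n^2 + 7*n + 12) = n^3 + 3*n^2/4 - 63*n/8 - 51/4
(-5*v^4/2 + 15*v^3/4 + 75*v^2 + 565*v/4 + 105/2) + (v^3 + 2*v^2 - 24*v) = -5*v^4/2 + 19*v^3/4 + 77*v^2 + 469*v/4 + 105/2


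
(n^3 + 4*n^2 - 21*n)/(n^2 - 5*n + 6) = n*(n + 7)/(n - 2)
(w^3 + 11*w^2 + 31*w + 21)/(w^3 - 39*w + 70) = (w^2 + 4*w + 3)/(w^2 - 7*w + 10)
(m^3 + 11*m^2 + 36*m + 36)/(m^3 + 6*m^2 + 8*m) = (m^2 + 9*m + 18)/(m*(m + 4))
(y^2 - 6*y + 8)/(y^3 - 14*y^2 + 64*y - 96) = (y - 2)/(y^2 - 10*y + 24)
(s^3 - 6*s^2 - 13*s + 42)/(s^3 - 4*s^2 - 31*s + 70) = (s + 3)/(s + 5)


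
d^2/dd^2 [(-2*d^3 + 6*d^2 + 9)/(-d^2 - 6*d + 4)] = 2*(116*d^3 - 243*d^2 - 66*d - 456)/(d^6 + 18*d^5 + 96*d^4 + 72*d^3 - 384*d^2 + 288*d - 64)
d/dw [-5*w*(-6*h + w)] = 30*h - 10*w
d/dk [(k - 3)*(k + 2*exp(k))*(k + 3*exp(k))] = 5*k^2*exp(k) + 3*k^2 + 12*k*exp(2*k) - 5*k*exp(k) - 6*k - 30*exp(2*k) - 15*exp(k)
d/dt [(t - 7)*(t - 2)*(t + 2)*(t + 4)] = 4*t^3 - 9*t^2 - 64*t + 12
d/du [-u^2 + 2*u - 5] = 2 - 2*u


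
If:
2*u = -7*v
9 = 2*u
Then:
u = 9/2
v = -9/7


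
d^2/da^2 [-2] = 0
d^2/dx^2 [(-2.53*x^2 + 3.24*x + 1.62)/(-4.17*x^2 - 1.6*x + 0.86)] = (-146.440392*x^3 - 114.581592*x^2 - 134.567568*x - 25.087792)/(72.511713*x^6 + 83.46672*x^5 - 12.837762*x^4 - 30.33152*x^3 + 2.647596*x^2 + 3.55008*x - 0.636056)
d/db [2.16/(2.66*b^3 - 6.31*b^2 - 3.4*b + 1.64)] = (-17.2368*b^2 + 27.2592*b + 7.344)/(2.66*b^3 - 6.31*b^2 - 3.4*b + 1.64)^2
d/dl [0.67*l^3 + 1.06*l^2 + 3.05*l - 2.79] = 2.01*l^2 + 2.12*l + 3.05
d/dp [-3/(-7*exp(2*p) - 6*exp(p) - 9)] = (-42*exp(p) - 18)*exp(p)/(7*exp(2*p) + 6*exp(p) + 9)^2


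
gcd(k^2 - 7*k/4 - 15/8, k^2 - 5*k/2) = k - 5/2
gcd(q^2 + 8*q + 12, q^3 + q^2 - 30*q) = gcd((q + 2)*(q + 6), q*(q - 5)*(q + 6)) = q + 6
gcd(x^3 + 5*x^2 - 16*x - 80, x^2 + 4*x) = x + 4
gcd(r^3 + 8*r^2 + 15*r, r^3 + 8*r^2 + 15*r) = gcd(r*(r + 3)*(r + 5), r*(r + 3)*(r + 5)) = r^3 + 8*r^2 + 15*r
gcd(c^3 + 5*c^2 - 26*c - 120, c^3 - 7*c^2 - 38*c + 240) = c^2 + c - 30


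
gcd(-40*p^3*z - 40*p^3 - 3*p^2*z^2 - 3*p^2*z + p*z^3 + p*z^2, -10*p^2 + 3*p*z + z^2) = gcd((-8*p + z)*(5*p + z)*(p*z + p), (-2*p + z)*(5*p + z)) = 5*p + z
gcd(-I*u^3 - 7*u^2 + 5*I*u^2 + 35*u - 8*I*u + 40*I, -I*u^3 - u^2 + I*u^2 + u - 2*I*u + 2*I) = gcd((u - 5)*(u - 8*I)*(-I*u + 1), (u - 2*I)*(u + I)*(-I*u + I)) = u + I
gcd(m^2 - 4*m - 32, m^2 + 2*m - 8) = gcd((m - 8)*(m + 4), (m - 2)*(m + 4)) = m + 4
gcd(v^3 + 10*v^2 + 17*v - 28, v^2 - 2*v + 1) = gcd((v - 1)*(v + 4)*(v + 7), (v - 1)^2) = v - 1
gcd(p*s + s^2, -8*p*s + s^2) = s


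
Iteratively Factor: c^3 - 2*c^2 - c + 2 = (c - 2)*(c^2 - 1) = (c - 2)*(c + 1)*(c - 1)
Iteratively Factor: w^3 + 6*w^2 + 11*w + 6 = (w + 2)*(w^2 + 4*w + 3) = (w + 1)*(w + 2)*(w + 3)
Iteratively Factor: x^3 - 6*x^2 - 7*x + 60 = (x - 4)*(x^2 - 2*x - 15) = (x - 4)*(x + 3)*(x - 5)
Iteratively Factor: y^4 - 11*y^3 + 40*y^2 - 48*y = (y - 4)*(y^3 - 7*y^2 + 12*y) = (y - 4)*(y - 3)*(y^2 - 4*y) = y*(y - 4)*(y - 3)*(y - 4)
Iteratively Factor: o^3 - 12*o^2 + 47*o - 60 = (o - 5)*(o^2 - 7*o + 12) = (o - 5)*(o - 4)*(o - 3)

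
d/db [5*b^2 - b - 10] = 10*b - 1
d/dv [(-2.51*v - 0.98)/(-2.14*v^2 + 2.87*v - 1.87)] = (-5.3714*v^2 - 4.1944*v + 7.5063)/(4.5796*v^4 - 12.2836*v^3 + 16.2405*v^2 - 10.7338*v + 3.4969)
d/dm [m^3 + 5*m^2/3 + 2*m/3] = 3*m^2 + 10*m/3 + 2/3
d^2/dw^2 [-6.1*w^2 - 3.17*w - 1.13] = -12.2000000000000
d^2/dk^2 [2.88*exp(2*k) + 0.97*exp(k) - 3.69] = (11.52*exp(k) + 0.97)*exp(k)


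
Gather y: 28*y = 28*y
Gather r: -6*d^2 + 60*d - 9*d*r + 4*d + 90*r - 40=-6*d^2 + 64*d + r*(90 - 9*d) - 40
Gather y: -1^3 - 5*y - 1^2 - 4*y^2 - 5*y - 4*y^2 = -8*y^2 - 10*y - 2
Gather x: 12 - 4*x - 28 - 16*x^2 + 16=-16*x^2 - 4*x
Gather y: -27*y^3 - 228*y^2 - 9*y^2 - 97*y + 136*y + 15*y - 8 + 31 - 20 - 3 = -27*y^3 - 237*y^2 + 54*y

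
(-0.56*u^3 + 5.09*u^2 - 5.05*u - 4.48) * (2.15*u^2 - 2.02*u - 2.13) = -1.204*u^5 + 12.0747*u^4 - 19.9465*u^3 - 10.2727*u^2 + 19.8061*u + 9.5424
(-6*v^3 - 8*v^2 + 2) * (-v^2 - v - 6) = 6*v^5 + 14*v^4 + 44*v^3 + 46*v^2 - 2*v - 12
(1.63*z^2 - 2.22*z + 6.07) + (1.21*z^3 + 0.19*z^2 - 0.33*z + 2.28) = 1.21*z^3 + 1.82*z^2 - 2.55*z + 8.35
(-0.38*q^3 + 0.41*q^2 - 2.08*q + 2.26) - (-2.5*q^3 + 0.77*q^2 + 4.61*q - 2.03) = 2.12*q^3 - 0.36*q^2 - 6.69*q + 4.29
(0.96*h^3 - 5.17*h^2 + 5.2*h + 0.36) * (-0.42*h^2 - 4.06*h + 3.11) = -0.4032*h^5 - 1.7262*h^4 + 21.7918*h^3 - 37.3419*h^2 + 14.7104*h + 1.1196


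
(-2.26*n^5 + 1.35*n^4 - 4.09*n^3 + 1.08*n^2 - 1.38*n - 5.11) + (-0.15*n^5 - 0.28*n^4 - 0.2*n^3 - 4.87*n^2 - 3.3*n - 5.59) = -2.41*n^5 + 1.07*n^4 - 4.29*n^3 - 3.79*n^2 - 4.68*n - 10.7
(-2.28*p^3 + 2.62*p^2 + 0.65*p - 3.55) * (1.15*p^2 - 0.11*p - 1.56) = -2.622*p^5 + 3.2638*p^4 + 4.0161*p^3 - 8.2412*p^2 - 0.6235*p + 5.538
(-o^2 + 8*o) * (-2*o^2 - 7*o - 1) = 2*o^4 - 9*o^3 - 55*o^2 - 8*o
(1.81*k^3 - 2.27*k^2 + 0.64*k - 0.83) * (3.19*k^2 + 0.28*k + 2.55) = 5.7739*k^5 - 6.7345*k^4 + 6.0215*k^3 - 8.257*k^2 + 1.3996*k - 2.1165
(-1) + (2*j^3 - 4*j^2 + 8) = 2*j^3 - 4*j^2 + 7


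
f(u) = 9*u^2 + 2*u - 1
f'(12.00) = 218.00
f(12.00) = 1319.00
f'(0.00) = 2.00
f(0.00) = -1.00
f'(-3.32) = -57.76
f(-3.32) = 91.56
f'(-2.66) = -45.88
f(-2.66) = 57.36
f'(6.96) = 127.28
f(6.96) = 448.89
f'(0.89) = 18.02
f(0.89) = 7.91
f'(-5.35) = -94.30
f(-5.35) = 245.90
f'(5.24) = 96.32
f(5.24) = 256.60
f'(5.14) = 94.52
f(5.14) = 247.06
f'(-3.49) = -60.82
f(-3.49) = 101.64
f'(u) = 18*u + 2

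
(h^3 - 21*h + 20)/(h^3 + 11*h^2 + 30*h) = (h^2 - 5*h + 4)/(h*(h + 6))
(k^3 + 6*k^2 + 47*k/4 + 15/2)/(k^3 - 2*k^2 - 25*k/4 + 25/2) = (2*k^2 + 7*k + 6)/(2*k^2 - 9*k + 10)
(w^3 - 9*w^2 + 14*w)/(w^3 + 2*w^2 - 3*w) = (w^2 - 9*w + 14)/(w^2 + 2*w - 3)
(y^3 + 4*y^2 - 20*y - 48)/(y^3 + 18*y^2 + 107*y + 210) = (y^2 - 2*y - 8)/(y^2 + 12*y + 35)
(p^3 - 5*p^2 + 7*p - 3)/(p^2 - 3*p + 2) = (p^2 - 4*p + 3)/(p - 2)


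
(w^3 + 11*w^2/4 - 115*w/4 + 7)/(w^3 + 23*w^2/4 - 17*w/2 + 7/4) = (w - 4)/(w - 1)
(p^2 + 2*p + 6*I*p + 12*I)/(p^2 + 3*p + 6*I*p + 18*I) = (p + 2)/(p + 3)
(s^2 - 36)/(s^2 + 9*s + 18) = (s - 6)/(s + 3)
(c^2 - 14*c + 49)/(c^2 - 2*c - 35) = (c - 7)/(c + 5)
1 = 1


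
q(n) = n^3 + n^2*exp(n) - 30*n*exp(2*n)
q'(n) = n^2*exp(n) + 3*n^2 - 60*n*exp(2*n) + 2*n*exp(n) - 30*exp(2*n)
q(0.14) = -5.53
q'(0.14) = -50.40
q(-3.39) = -38.46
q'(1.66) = -3544.56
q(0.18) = -7.70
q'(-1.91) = 12.77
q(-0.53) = 5.53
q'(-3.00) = 27.52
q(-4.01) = -64.15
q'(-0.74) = 4.48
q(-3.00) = -26.33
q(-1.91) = -5.17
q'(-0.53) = 1.01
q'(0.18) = -57.91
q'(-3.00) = 27.52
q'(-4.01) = 48.46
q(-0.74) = 4.91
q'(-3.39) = 34.83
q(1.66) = -1358.42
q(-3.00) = -26.33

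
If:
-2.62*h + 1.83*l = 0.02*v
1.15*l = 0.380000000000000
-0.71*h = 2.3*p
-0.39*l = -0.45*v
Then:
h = 0.23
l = 0.33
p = -0.07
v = 0.29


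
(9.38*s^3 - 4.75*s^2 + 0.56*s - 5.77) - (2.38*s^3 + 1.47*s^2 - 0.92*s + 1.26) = 7.0*s^3 - 6.22*s^2 + 1.48*s - 7.03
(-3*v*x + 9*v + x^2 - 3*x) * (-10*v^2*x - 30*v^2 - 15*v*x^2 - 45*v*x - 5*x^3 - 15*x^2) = 30*v^3*x^2 - 270*v^3 + 35*v^2*x^3 - 315*v^2*x - 5*x^5 + 45*x^3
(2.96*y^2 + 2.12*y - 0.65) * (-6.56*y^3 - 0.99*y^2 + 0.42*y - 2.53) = -19.4176*y^5 - 16.8376*y^4 + 3.4084*y^3 - 5.9549*y^2 - 5.6366*y + 1.6445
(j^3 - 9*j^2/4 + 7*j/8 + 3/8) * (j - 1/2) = j^4 - 11*j^3/4 + 2*j^2 - j/16 - 3/16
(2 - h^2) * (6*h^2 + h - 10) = -6*h^4 - h^3 + 22*h^2 + 2*h - 20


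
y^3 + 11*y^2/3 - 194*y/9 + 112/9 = (y - 8/3)*(y - 2/3)*(y + 7)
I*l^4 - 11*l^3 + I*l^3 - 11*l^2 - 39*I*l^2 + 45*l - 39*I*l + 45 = (l + 3*I)^2*(l + 5*I)*(I*l + I)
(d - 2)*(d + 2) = d^2 - 4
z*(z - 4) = z^2 - 4*z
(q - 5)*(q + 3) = q^2 - 2*q - 15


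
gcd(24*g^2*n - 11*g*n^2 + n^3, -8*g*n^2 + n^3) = 8*g*n - n^2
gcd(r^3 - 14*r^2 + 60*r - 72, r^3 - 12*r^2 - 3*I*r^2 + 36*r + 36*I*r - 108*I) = r^2 - 12*r + 36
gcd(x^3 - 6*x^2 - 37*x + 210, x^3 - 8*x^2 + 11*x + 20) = x - 5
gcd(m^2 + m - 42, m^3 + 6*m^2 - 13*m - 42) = m + 7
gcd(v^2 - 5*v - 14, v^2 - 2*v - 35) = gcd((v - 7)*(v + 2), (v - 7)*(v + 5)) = v - 7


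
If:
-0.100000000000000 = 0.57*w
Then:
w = -0.18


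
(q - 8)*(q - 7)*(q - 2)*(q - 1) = q^4 - 18*q^3 + 103*q^2 - 198*q + 112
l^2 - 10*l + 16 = (l - 8)*(l - 2)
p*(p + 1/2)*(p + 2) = p^3 + 5*p^2/2 + p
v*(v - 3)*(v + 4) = v^3 + v^2 - 12*v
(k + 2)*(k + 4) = k^2 + 6*k + 8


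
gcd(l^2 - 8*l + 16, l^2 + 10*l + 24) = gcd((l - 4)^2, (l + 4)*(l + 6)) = 1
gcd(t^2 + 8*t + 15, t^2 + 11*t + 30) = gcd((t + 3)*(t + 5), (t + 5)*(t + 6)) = t + 5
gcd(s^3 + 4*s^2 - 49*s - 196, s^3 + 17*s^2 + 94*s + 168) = s^2 + 11*s + 28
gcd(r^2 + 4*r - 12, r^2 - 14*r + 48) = 1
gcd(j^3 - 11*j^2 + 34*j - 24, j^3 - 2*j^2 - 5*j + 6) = j - 1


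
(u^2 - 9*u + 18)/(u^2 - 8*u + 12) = (u - 3)/(u - 2)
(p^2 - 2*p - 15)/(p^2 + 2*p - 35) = (p + 3)/(p + 7)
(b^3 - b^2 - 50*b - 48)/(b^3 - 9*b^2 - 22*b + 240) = (b^2 + 7*b + 6)/(b^2 - b - 30)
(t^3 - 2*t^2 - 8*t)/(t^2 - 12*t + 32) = t*(t + 2)/(t - 8)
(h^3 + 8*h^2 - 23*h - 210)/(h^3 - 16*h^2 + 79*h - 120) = (h^2 + 13*h + 42)/(h^2 - 11*h + 24)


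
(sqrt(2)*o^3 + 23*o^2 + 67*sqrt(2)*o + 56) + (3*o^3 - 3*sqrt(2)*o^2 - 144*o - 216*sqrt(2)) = sqrt(2)*o^3 + 3*o^3 - 3*sqrt(2)*o^2 + 23*o^2 - 144*o + 67*sqrt(2)*o - 216*sqrt(2) + 56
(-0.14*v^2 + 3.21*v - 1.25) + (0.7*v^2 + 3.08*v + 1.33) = 0.56*v^2 + 6.29*v + 0.0800000000000001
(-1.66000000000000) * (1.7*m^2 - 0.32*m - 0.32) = -2.822*m^2 + 0.5312*m + 0.5312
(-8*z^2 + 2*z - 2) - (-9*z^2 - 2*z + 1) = z^2 + 4*z - 3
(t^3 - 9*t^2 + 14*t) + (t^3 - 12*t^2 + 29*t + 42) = 2*t^3 - 21*t^2 + 43*t + 42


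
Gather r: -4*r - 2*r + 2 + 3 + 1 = 6 - 6*r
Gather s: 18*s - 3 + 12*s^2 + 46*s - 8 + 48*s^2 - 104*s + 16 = 60*s^2 - 40*s + 5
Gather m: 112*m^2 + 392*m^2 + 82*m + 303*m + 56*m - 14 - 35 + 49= 504*m^2 + 441*m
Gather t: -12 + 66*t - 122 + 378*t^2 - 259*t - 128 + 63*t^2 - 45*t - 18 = 441*t^2 - 238*t - 280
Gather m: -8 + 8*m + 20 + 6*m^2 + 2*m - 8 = 6*m^2 + 10*m + 4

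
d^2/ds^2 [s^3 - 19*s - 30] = 6*s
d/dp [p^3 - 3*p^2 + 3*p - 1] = 3*p^2 - 6*p + 3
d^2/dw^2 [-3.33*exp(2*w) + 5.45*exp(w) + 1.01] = (5.45 - 13.32*exp(w))*exp(w)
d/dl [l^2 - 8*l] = 2*l - 8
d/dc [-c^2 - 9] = -2*c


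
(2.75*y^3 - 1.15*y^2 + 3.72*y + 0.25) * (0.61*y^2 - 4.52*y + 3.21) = 1.6775*y^5 - 13.1315*y^4 + 16.2947*y^3 - 20.3534*y^2 + 10.8112*y + 0.8025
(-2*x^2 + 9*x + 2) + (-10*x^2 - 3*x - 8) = -12*x^2 + 6*x - 6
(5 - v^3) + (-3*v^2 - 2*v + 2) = -v^3 - 3*v^2 - 2*v + 7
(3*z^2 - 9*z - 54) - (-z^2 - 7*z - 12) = 4*z^2 - 2*z - 42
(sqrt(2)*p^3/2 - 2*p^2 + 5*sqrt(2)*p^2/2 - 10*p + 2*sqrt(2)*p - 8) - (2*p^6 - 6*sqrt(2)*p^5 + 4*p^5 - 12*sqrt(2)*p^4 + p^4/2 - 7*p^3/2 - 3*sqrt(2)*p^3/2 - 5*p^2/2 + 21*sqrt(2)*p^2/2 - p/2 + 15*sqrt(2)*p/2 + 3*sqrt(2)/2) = -2*p^6 - 4*p^5 + 6*sqrt(2)*p^5 - p^4/2 + 12*sqrt(2)*p^4 + 2*sqrt(2)*p^3 + 7*p^3/2 - 8*sqrt(2)*p^2 + p^2/2 - 19*p/2 - 11*sqrt(2)*p/2 - 8 - 3*sqrt(2)/2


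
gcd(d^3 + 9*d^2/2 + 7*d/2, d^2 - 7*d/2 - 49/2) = d + 7/2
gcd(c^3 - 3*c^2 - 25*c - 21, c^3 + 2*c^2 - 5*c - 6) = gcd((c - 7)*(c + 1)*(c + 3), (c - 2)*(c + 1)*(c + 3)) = c^2 + 4*c + 3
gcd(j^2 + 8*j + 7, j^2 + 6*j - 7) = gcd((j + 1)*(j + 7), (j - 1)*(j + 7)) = j + 7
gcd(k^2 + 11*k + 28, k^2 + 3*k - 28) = k + 7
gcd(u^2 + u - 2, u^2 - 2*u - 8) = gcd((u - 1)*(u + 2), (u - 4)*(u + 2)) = u + 2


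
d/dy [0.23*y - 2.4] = 0.230000000000000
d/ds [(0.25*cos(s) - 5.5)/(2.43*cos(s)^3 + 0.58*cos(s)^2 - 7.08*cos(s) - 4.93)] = (1.215*cos(s)^3 - 39.95*cos(s)^2 - 6.38*cos(s) + 40.1725)*sin(s)/(5.9049*cos(s)^6 + 2.8188*cos(s)^5 - 34.0724*cos(s)^4 - 32.1726*cos(s)^3 + 44.4076*cos(s)^2 + 69.8088*cos(s) + 24.3049)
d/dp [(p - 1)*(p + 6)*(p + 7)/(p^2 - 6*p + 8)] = (p^4 - 12*p^3 - 77*p^2 + 276*p - 20)/(p^4 - 12*p^3 + 52*p^2 - 96*p + 64)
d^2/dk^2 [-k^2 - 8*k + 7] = -2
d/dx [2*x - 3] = 2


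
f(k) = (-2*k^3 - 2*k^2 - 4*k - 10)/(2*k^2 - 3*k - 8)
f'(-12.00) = -0.96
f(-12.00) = 10.15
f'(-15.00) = -0.97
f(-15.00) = 13.04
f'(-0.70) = -0.95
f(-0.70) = 1.52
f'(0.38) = 0.50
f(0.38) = 1.35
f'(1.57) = 4.79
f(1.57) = 3.72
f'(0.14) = 0.19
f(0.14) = 1.27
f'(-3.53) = -0.83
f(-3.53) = 2.44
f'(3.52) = 24.11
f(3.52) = -21.88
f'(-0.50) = -0.56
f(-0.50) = 1.38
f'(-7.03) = -0.91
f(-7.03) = 5.49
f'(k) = (3 - 4*k)*(-2*k^3 - 2*k^2 - 4*k - 10)/(2*k^2 - 3*k - 8)^2 + (-6*k^2 - 4*k - 4)/(2*k^2 - 3*k - 8) = 2*(-2*k^4 + 6*k^3 + 31*k^2 + 36*k + 1)/(4*k^4 - 12*k^3 - 23*k^2 + 48*k + 64)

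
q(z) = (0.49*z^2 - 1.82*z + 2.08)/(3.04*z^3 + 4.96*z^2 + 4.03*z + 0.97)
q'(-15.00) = -0.00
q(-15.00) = -0.02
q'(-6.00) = -0.02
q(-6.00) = -0.06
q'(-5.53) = -0.02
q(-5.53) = -0.07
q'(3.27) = 0.00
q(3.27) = 0.01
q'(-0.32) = -641.18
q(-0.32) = 30.59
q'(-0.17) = -41.49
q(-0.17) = 5.82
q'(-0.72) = -18.92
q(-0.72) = -7.36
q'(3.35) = 0.00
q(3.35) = 0.01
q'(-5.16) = -0.03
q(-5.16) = -0.08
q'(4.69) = 0.00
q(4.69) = 0.01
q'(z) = (0.98*z - 1.82)/(3.04*z^3 + 4.96*z^2 + 4.03*z + 0.97) + (-9.12*z^2 - 9.92*z - 4.03)*(0.49*z^2 - 1.82*z + 2.08)/(3.04*z^3 + 4.96*z^2 + 4.03*z + 0.97)^2 = (-1.4896*z^4 + 11.0656*z^3 - 7.9677*z^2 - 19.683*z - 10.1478)/(9.2416*z^6 + 30.1568*z^5 + 49.104*z^4 + 45.8752*z^3 + 25.8633*z^2 + 7.8182*z + 0.9409)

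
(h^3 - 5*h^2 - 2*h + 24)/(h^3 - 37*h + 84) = (h + 2)/(h + 7)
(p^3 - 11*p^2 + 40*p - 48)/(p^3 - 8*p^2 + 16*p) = (p - 3)/p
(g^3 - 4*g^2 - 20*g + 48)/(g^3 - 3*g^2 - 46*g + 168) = (g^2 + 2*g - 8)/(g^2 + 3*g - 28)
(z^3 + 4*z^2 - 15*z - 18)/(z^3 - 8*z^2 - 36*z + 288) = (z^2 - 2*z - 3)/(z^2 - 14*z + 48)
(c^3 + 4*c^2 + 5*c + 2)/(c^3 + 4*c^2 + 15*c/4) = 4*(c^3 + 4*c^2 + 5*c + 2)/(c*(4*c^2 + 16*c + 15))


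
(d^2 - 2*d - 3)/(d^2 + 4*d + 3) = (d - 3)/(d + 3)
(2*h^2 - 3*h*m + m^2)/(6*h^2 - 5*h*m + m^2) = (h - m)/(3*h - m)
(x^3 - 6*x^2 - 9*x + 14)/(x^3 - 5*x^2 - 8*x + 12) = (x - 7)/(x - 6)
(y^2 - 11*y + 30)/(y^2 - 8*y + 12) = (y - 5)/(y - 2)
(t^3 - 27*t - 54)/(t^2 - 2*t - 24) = (t^2 + 6*t + 9)/(t + 4)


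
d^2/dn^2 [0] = 0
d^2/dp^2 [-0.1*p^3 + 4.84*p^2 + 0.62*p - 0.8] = 9.68 - 0.6*p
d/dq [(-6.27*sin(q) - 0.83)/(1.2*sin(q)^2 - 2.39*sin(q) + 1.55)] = (7.524*sin(q)^2 + 1.992*sin(q) - 11.7022)*cos(q)/(1.44*sin(q)^4 - 5.736*sin(q)^3 + 9.4321*sin(q)^2 - 7.409*sin(q) + 2.4025)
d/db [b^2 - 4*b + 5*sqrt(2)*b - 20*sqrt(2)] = 2*b - 4 + 5*sqrt(2)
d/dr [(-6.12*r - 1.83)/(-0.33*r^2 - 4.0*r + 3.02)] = (2.0196*r^2 + 24.48*r - (0.66*r + 4.0)*(6.12*r + 1.83) - 18.4824)/(0.33*r^2 + 4.0*r - 3.02)^2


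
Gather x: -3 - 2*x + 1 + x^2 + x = x^2 - x - 2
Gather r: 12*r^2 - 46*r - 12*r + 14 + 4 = 12*r^2 - 58*r + 18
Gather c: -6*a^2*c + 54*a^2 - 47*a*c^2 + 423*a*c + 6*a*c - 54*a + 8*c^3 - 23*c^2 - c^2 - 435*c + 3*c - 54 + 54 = 54*a^2 - 54*a + 8*c^3 + c^2*(-47*a - 24) + c*(-6*a^2 + 429*a - 432)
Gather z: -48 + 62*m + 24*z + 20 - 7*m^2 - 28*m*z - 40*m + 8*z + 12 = -7*m^2 + 22*m + z*(32 - 28*m) - 16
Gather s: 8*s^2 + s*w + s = 8*s^2 + s*(w + 1)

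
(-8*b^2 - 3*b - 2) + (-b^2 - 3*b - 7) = -9*b^2 - 6*b - 9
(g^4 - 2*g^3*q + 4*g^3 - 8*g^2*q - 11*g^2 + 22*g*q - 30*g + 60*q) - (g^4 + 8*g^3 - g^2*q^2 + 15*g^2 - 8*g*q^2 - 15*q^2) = -2*g^3*q - 4*g^3 + g^2*q^2 - 8*g^2*q - 26*g^2 + 8*g*q^2 + 22*g*q - 30*g + 15*q^2 + 60*q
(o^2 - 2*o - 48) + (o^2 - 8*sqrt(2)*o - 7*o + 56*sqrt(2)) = 2*o^2 - 8*sqrt(2)*o - 9*o - 48 + 56*sqrt(2)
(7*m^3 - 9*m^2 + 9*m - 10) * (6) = 42*m^3 - 54*m^2 + 54*m - 60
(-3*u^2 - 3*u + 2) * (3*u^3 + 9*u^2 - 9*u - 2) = -9*u^5 - 36*u^4 + 6*u^3 + 51*u^2 - 12*u - 4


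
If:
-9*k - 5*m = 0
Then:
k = -5*m/9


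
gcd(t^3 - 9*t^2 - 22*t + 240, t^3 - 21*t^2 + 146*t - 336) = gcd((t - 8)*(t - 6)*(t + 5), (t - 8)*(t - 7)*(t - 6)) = t^2 - 14*t + 48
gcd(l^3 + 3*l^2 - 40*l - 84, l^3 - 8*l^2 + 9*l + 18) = l - 6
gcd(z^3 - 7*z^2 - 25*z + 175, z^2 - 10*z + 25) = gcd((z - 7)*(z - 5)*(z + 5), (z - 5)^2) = z - 5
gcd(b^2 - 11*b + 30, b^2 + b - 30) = b - 5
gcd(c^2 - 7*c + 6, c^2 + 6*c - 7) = c - 1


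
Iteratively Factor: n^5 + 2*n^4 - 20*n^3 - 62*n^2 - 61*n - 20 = (n - 5)*(n^4 + 7*n^3 + 15*n^2 + 13*n + 4) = (n - 5)*(n + 1)*(n^3 + 6*n^2 + 9*n + 4) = (n - 5)*(n + 1)^2*(n^2 + 5*n + 4) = (n - 5)*(n + 1)^2*(n + 4)*(n + 1)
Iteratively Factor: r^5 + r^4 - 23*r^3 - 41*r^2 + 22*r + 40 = (r - 5)*(r^4 + 6*r^3 + 7*r^2 - 6*r - 8) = (r - 5)*(r + 2)*(r^3 + 4*r^2 - r - 4) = (r - 5)*(r + 2)*(r + 4)*(r^2 - 1) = (r - 5)*(r + 1)*(r + 2)*(r + 4)*(r - 1)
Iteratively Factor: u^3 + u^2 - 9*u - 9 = (u + 1)*(u^2 - 9) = (u + 1)*(u + 3)*(u - 3)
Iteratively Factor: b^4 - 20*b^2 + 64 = (b - 2)*(b^3 + 2*b^2 - 16*b - 32) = (b - 4)*(b - 2)*(b^2 + 6*b + 8) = (b - 4)*(b - 2)*(b + 4)*(b + 2)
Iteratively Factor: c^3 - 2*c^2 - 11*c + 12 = (c + 3)*(c^2 - 5*c + 4) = (c - 4)*(c + 3)*(c - 1)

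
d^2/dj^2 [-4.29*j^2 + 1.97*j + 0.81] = -8.58000000000000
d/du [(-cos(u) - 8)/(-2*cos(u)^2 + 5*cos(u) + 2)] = (32*cos(u) + cos(2*u) - 37)*sin(u)/(2*sin(u)^2 + 5*cos(u))^2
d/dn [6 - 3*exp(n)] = -3*exp(n)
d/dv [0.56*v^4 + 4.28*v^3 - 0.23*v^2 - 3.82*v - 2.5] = 2.24*v^3 + 12.84*v^2 - 0.46*v - 3.82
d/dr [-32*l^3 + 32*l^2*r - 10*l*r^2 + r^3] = 32*l^2 - 20*l*r + 3*r^2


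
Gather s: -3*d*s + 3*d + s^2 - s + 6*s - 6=3*d + s^2 + s*(5 - 3*d) - 6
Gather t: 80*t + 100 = 80*t + 100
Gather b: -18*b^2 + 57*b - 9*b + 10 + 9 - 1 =-18*b^2 + 48*b + 18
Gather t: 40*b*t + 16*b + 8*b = 40*b*t + 24*b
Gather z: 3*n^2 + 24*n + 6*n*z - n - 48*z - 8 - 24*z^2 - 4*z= 3*n^2 + 23*n - 24*z^2 + z*(6*n - 52) - 8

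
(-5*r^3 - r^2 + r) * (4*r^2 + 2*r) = -20*r^5 - 14*r^4 + 2*r^3 + 2*r^2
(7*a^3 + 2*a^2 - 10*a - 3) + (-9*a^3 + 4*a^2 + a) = -2*a^3 + 6*a^2 - 9*a - 3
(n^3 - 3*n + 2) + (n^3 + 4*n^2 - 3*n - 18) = 2*n^3 + 4*n^2 - 6*n - 16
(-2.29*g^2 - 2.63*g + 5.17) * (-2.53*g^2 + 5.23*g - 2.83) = 5.7937*g^4 - 5.3228*g^3 - 20.3543*g^2 + 34.482*g - 14.6311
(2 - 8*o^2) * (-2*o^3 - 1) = 16*o^5 - 4*o^3 + 8*o^2 - 2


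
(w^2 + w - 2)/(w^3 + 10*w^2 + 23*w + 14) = (w - 1)/(w^2 + 8*w + 7)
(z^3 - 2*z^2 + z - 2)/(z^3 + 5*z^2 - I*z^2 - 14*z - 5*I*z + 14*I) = (z + I)/(z + 7)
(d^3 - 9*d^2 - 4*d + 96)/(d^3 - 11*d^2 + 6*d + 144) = (d - 4)/(d - 6)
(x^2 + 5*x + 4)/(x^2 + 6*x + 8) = (x + 1)/(x + 2)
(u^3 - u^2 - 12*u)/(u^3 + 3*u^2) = (u - 4)/u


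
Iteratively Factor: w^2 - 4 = (w + 2)*(w - 2)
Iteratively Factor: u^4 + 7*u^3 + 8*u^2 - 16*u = (u + 4)*(u^3 + 3*u^2 - 4*u) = (u - 1)*(u + 4)*(u^2 + 4*u) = u*(u - 1)*(u + 4)*(u + 4)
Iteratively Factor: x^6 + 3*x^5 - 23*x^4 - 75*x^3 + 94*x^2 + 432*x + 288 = (x + 3)*(x^5 - 23*x^3 - 6*x^2 + 112*x + 96) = (x - 4)*(x + 3)*(x^4 + 4*x^3 - 7*x^2 - 34*x - 24) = (x - 4)*(x + 2)*(x + 3)*(x^3 + 2*x^2 - 11*x - 12) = (x - 4)*(x + 1)*(x + 2)*(x + 3)*(x^2 + x - 12) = (x - 4)*(x + 1)*(x + 2)*(x + 3)*(x + 4)*(x - 3)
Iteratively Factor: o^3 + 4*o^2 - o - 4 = (o + 1)*(o^2 + 3*o - 4) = (o + 1)*(o + 4)*(o - 1)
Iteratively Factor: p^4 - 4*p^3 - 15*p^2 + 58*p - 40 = (p - 1)*(p^3 - 3*p^2 - 18*p + 40) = (p - 5)*(p - 1)*(p^2 + 2*p - 8) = (p - 5)*(p - 2)*(p - 1)*(p + 4)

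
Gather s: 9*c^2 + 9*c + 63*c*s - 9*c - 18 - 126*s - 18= 9*c^2 + s*(63*c - 126) - 36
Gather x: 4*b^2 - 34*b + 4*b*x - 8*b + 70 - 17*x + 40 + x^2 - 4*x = 4*b^2 - 42*b + x^2 + x*(4*b - 21) + 110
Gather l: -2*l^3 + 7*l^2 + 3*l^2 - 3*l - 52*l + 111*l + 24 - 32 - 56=-2*l^3 + 10*l^2 + 56*l - 64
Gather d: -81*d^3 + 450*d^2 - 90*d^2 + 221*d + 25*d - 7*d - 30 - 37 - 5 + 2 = -81*d^3 + 360*d^2 + 239*d - 70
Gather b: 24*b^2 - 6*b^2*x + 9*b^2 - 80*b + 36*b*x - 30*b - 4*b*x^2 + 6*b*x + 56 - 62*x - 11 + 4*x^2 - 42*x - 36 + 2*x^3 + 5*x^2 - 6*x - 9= b^2*(33 - 6*x) + b*(-4*x^2 + 42*x - 110) + 2*x^3 + 9*x^2 - 110*x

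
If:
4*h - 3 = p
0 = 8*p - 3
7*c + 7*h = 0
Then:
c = -27/32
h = 27/32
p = 3/8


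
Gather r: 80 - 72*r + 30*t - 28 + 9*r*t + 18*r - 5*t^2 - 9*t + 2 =r*(9*t - 54) - 5*t^2 + 21*t + 54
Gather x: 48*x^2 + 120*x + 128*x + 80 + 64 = 48*x^2 + 248*x + 144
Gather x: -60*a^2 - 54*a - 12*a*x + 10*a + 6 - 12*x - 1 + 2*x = -60*a^2 - 44*a + x*(-12*a - 10) + 5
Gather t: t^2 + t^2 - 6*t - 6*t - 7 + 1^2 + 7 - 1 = 2*t^2 - 12*t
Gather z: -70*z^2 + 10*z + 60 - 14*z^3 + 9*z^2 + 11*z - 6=-14*z^3 - 61*z^2 + 21*z + 54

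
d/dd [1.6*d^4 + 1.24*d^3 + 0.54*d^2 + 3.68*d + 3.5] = 6.4*d^3 + 3.72*d^2 + 1.08*d + 3.68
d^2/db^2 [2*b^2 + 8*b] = 4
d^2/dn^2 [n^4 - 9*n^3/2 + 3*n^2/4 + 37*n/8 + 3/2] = 12*n^2 - 27*n + 3/2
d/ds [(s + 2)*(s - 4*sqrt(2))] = 2*s - 4*sqrt(2) + 2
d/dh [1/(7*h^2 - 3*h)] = (3 - 14*h)/(h^2*(7*h - 3)^2)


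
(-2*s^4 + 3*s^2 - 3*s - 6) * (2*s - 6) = -4*s^5 + 12*s^4 + 6*s^3 - 24*s^2 + 6*s + 36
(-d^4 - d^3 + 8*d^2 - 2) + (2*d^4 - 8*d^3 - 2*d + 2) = d^4 - 9*d^3 + 8*d^2 - 2*d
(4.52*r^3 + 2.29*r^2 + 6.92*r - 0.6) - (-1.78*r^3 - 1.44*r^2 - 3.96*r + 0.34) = 6.3*r^3 + 3.73*r^2 + 10.88*r - 0.94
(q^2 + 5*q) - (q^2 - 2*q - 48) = 7*q + 48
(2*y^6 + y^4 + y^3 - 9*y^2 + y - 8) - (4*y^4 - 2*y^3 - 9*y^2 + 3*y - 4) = 2*y^6 - 3*y^4 + 3*y^3 - 2*y - 4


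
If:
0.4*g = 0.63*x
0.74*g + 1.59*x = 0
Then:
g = 0.00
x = 0.00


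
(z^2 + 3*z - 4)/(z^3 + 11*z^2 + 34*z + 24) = (z - 1)/(z^2 + 7*z + 6)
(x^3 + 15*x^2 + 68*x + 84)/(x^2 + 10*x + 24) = (x^2 + 9*x + 14)/(x + 4)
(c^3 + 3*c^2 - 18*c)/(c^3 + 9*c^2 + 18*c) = (c - 3)/(c + 3)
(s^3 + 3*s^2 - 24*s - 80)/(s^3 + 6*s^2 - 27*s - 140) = (s + 4)/(s + 7)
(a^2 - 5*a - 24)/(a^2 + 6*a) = (a^2 - 5*a - 24)/(a*(a + 6))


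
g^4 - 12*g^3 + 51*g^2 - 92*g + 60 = (g - 5)*(g - 3)*(g - 2)^2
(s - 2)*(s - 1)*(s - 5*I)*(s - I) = s^4 - 3*s^3 - 6*I*s^3 - 3*s^2 + 18*I*s^2 + 15*s - 12*I*s - 10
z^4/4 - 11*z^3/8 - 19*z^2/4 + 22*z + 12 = (z/4 + 1)*(z - 6)*(z - 4)*(z + 1/2)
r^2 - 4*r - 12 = (r - 6)*(r + 2)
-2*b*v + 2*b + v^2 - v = (-2*b + v)*(v - 1)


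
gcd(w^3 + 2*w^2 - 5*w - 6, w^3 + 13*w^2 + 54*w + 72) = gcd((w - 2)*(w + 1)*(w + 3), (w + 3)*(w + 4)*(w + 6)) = w + 3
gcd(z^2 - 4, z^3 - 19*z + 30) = z - 2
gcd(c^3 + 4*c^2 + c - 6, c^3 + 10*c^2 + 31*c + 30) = c^2 + 5*c + 6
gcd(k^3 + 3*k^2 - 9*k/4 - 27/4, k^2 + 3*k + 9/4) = k + 3/2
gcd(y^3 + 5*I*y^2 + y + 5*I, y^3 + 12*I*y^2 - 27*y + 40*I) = y^2 + 4*I*y + 5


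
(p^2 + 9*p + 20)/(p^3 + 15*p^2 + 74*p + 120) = 1/(p + 6)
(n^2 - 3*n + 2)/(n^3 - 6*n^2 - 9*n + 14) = (n - 2)/(n^2 - 5*n - 14)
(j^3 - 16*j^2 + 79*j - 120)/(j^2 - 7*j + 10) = (j^2 - 11*j + 24)/(j - 2)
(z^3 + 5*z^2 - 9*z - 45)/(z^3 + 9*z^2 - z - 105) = (z + 3)/(z + 7)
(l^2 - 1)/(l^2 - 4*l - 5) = (l - 1)/(l - 5)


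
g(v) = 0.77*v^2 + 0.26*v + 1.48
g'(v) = 1.54*v + 0.26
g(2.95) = 8.95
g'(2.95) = 4.80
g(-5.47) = 23.10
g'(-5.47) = -8.16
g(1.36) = 3.26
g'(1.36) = 2.35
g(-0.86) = 1.83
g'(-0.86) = -1.06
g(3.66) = 12.75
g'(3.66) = 5.90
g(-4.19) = 13.91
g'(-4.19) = -6.19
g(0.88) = 2.31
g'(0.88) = 1.62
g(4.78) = 20.32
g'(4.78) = 7.62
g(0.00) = 1.48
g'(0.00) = 0.26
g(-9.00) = 61.51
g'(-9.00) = -13.60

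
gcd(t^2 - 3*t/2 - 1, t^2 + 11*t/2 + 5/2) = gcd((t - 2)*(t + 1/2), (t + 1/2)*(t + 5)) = t + 1/2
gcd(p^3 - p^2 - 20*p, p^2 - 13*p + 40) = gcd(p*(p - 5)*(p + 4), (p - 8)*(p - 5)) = p - 5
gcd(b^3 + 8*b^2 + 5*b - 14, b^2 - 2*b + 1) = b - 1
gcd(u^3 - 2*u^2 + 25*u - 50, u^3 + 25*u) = u^2 + 25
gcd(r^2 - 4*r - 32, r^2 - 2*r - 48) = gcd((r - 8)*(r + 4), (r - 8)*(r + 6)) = r - 8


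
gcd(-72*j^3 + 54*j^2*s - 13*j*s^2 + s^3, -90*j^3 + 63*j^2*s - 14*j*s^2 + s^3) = 18*j^2 - 9*j*s + s^2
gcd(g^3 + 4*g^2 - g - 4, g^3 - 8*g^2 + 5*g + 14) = g + 1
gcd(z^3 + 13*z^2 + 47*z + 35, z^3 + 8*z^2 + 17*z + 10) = z^2 + 6*z + 5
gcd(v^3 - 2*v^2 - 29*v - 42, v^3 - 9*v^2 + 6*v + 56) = v^2 - 5*v - 14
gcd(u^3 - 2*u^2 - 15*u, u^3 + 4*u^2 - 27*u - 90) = u^2 - 2*u - 15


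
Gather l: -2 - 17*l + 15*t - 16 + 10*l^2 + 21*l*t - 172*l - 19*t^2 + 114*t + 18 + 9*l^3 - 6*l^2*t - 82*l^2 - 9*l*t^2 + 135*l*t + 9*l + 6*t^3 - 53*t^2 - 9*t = 9*l^3 + l^2*(-6*t - 72) + l*(-9*t^2 + 156*t - 180) + 6*t^3 - 72*t^2 + 120*t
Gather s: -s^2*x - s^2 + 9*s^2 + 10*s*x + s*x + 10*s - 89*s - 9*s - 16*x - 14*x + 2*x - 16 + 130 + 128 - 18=s^2*(8 - x) + s*(11*x - 88) - 28*x + 224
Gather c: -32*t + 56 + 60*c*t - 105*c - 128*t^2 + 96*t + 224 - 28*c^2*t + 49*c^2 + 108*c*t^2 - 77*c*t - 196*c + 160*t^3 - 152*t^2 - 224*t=c^2*(49 - 28*t) + c*(108*t^2 - 17*t - 301) + 160*t^3 - 280*t^2 - 160*t + 280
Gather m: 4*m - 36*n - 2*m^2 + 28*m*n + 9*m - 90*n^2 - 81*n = -2*m^2 + m*(28*n + 13) - 90*n^2 - 117*n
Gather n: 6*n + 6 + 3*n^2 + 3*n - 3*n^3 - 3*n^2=-3*n^3 + 9*n + 6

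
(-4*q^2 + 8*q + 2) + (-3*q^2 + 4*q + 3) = -7*q^2 + 12*q + 5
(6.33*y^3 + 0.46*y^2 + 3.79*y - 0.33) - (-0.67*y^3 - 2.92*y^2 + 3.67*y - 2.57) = 7.0*y^3 + 3.38*y^2 + 0.12*y + 2.24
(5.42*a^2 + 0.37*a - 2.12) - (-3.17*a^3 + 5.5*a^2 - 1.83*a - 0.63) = 3.17*a^3 - 0.0800000000000001*a^2 + 2.2*a - 1.49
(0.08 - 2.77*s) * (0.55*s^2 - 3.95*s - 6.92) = -1.5235*s^3 + 10.9855*s^2 + 18.8524*s - 0.5536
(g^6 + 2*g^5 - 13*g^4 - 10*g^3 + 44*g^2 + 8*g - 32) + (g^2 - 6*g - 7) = g^6 + 2*g^5 - 13*g^4 - 10*g^3 + 45*g^2 + 2*g - 39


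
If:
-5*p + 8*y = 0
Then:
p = 8*y/5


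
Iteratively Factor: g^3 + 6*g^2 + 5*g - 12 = (g - 1)*(g^2 + 7*g + 12) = (g - 1)*(g + 4)*(g + 3)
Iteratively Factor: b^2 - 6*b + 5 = (b - 1)*(b - 5)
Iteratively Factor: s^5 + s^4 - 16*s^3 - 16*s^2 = (s)*(s^4 + s^3 - 16*s^2 - 16*s) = s*(s - 4)*(s^3 + 5*s^2 + 4*s) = s^2*(s - 4)*(s^2 + 5*s + 4) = s^2*(s - 4)*(s + 1)*(s + 4)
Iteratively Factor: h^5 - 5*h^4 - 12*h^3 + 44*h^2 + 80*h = (h - 5)*(h^4 - 12*h^2 - 16*h) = (h - 5)*(h + 2)*(h^3 - 2*h^2 - 8*h) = (h - 5)*(h + 2)^2*(h^2 - 4*h) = h*(h - 5)*(h + 2)^2*(h - 4)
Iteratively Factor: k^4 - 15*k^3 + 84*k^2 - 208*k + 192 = (k - 4)*(k^3 - 11*k^2 + 40*k - 48) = (k - 4)*(k - 3)*(k^2 - 8*k + 16) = (k - 4)^2*(k - 3)*(k - 4)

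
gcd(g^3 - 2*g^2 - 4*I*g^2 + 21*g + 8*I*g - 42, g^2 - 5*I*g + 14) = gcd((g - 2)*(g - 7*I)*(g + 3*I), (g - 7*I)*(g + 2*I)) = g - 7*I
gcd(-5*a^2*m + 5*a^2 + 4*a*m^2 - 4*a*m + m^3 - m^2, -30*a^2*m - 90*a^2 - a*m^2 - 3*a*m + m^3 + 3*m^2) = 5*a + m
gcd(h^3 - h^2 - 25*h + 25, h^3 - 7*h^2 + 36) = 1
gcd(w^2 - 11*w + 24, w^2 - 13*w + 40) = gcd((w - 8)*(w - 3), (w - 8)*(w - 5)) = w - 8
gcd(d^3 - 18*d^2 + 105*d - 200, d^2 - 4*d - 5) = d - 5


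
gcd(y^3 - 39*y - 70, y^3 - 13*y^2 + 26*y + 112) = y^2 - 5*y - 14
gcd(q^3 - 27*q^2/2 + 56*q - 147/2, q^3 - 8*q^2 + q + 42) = q^2 - 10*q + 21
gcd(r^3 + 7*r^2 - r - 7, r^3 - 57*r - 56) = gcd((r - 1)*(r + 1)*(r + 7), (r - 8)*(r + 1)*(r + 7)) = r^2 + 8*r + 7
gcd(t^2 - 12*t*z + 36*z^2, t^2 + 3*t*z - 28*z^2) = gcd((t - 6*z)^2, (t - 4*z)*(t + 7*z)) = 1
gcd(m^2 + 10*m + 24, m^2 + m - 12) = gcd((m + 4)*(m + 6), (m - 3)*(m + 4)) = m + 4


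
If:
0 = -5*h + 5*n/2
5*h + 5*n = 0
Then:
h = 0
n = 0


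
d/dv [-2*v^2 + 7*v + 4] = 7 - 4*v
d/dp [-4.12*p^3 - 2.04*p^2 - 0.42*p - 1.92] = -12.36*p^2 - 4.08*p - 0.42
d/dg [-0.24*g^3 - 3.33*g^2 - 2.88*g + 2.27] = -0.72*g^2 - 6.66*g - 2.88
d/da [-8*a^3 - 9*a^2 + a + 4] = -24*a^2 - 18*a + 1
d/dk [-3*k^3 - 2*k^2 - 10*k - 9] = -9*k^2 - 4*k - 10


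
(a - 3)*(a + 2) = a^2 - a - 6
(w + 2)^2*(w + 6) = w^3 + 10*w^2 + 28*w + 24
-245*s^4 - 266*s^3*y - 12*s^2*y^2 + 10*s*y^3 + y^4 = (-5*s + y)*(s + y)*(7*s + y)^2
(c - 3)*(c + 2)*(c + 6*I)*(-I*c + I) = -I*c^4 + 6*c^3 + 2*I*c^3 - 12*c^2 + 5*I*c^2 - 30*c - 6*I*c + 36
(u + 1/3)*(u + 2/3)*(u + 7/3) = u^3 + 10*u^2/3 + 23*u/9 + 14/27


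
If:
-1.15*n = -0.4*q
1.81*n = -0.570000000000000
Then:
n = -0.31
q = -0.91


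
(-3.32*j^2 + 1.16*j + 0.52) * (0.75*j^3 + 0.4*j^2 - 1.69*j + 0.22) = -2.49*j^5 - 0.458*j^4 + 6.4648*j^3 - 2.4828*j^2 - 0.6236*j + 0.1144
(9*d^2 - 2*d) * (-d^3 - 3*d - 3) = -9*d^5 + 2*d^4 - 27*d^3 - 21*d^2 + 6*d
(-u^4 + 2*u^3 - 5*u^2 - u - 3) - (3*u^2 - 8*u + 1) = -u^4 + 2*u^3 - 8*u^2 + 7*u - 4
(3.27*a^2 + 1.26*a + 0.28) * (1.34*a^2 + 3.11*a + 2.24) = 4.3818*a^4 + 11.8581*a^3 + 11.6186*a^2 + 3.6932*a + 0.6272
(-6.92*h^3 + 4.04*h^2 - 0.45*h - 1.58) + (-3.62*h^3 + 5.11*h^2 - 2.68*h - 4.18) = -10.54*h^3 + 9.15*h^2 - 3.13*h - 5.76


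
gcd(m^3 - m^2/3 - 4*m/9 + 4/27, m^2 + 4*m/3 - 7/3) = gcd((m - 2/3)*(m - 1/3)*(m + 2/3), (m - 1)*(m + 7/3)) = 1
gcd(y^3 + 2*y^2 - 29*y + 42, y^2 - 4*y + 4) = y - 2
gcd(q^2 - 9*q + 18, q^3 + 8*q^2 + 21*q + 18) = 1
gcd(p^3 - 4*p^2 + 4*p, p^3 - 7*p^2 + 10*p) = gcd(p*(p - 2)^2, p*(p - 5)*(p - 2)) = p^2 - 2*p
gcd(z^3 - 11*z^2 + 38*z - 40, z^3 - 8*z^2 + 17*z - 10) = z^2 - 7*z + 10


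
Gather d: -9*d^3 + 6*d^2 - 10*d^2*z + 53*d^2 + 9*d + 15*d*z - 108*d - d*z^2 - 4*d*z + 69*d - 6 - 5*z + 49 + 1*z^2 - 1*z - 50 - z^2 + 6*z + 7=-9*d^3 + d^2*(59 - 10*z) + d*(-z^2 + 11*z - 30)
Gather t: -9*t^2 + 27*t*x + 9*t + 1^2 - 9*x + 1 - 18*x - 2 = -9*t^2 + t*(27*x + 9) - 27*x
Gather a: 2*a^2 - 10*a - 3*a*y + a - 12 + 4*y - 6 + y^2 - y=2*a^2 + a*(-3*y - 9) + y^2 + 3*y - 18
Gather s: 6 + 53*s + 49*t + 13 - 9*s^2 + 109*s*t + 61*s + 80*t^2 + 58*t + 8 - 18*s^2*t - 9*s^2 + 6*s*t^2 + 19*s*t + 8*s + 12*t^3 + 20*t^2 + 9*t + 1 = s^2*(-18*t - 18) + s*(6*t^2 + 128*t + 122) + 12*t^3 + 100*t^2 + 116*t + 28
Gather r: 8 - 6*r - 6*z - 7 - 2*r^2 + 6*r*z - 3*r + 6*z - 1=-2*r^2 + r*(6*z - 9)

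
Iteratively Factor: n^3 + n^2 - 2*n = (n)*(n^2 + n - 2) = n*(n + 2)*(n - 1)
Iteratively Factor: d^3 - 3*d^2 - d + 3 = (d - 3)*(d^2 - 1) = (d - 3)*(d - 1)*(d + 1)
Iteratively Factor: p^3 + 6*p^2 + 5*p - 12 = (p + 3)*(p^2 + 3*p - 4) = (p + 3)*(p + 4)*(p - 1)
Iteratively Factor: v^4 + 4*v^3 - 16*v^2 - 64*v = (v + 4)*(v^3 - 16*v) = (v + 4)^2*(v^2 - 4*v) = v*(v + 4)^2*(v - 4)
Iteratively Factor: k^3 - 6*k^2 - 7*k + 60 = (k + 3)*(k^2 - 9*k + 20) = (k - 5)*(k + 3)*(k - 4)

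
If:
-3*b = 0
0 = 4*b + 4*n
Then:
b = 0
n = 0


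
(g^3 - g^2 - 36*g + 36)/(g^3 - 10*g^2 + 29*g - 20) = (g^2 - 36)/(g^2 - 9*g + 20)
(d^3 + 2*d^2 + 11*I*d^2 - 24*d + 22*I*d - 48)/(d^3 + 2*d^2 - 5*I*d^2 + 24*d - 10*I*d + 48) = (d + 8*I)/(d - 8*I)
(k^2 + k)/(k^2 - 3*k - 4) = k/(k - 4)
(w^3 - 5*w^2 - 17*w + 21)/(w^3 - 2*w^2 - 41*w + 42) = (w + 3)/(w + 6)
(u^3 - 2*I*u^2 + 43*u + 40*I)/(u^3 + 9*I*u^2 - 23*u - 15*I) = (u - 8*I)/(u + 3*I)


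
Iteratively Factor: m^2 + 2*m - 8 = (m + 4)*(m - 2)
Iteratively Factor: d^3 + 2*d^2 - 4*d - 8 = (d + 2)*(d^2 - 4) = (d - 2)*(d + 2)*(d + 2)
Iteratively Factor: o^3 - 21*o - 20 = (o + 4)*(o^2 - 4*o - 5) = (o - 5)*(o + 4)*(o + 1)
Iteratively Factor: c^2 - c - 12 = (c + 3)*(c - 4)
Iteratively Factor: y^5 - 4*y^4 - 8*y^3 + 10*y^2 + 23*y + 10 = (y - 5)*(y^4 + y^3 - 3*y^2 - 5*y - 2) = (y - 5)*(y + 1)*(y^3 - 3*y - 2) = (y - 5)*(y - 2)*(y + 1)*(y^2 + 2*y + 1) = (y - 5)*(y - 2)*(y + 1)^2*(y + 1)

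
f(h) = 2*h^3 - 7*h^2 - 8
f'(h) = 6*h^2 - 14*h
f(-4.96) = -424.26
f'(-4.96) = 217.05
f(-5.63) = -586.79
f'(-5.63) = 269.00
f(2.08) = -20.29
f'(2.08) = -3.16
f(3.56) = -6.48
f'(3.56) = 26.20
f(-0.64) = -11.39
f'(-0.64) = 11.42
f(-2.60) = -90.47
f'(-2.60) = 76.96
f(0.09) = -8.06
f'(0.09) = -1.21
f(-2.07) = -55.73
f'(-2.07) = 54.69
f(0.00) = -8.00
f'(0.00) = 0.00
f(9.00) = 883.00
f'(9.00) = 360.00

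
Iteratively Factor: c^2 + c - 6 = (c - 2)*(c + 3)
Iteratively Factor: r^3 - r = (r - 1)*(r^2 + r) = r*(r - 1)*(r + 1)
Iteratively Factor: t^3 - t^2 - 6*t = (t + 2)*(t^2 - 3*t) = t*(t + 2)*(t - 3)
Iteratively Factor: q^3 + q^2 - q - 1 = (q + 1)*(q^2 - 1) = (q + 1)^2*(q - 1)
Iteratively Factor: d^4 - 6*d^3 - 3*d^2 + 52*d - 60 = (d + 3)*(d^3 - 9*d^2 + 24*d - 20) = (d - 5)*(d + 3)*(d^2 - 4*d + 4) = (d - 5)*(d - 2)*(d + 3)*(d - 2)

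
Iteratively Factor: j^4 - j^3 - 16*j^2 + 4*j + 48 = (j - 2)*(j^3 + j^2 - 14*j - 24) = (j - 2)*(j + 2)*(j^2 - j - 12) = (j - 4)*(j - 2)*(j + 2)*(j + 3)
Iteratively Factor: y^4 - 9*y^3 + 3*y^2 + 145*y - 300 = (y - 3)*(y^3 - 6*y^2 - 15*y + 100) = (y - 5)*(y - 3)*(y^2 - y - 20) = (y - 5)^2*(y - 3)*(y + 4)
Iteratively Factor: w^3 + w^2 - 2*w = (w + 2)*(w^2 - w) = (w - 1)*(w + 2)*(w)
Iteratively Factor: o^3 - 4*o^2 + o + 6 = (o + 1)*(o^2 - 5*o + 6) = (o - 3)*(o + 1)*(o - 2)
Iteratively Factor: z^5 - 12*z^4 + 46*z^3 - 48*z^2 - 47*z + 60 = (z - 1)*(z^4 - 11*z^3 + 35*z^2 - 13*z - 60) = (z - 3)*(z - 1)*(z^3 - 8*z^2 + 11*z + 20) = (z - 5)*(z - 3)*(z - 1)*(z^2 - 3*z - 4) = (z - 5)*(z - 4)*(z - 3)*(z - 1)*(z + 1)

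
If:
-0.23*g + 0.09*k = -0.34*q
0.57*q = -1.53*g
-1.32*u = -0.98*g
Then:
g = 1.3469387755102*u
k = 17.1006086645184*u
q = -3.61546723952739*u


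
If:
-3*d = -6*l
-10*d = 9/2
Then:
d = -9/20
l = -9/40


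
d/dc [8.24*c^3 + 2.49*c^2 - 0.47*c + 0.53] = 24.72*c^2 + 4.98*c - 0.47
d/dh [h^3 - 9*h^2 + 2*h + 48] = 3*h^2 - 18*h + 2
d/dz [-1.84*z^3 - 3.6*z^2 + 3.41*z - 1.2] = -5.52*z^2 - 7.2*z + 3.41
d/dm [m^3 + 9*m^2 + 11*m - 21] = 3*m^2 + 18*m + 11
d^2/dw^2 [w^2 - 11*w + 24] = 2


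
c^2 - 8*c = c*(c - 8)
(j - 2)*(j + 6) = j^2 + 4*j - 12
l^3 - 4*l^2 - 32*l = l*(l - 8)*(l + 4)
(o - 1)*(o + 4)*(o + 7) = o^3 + 10*o^2 + 17*o - 28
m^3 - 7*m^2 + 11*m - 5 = (m - 5)*(m - 1)^2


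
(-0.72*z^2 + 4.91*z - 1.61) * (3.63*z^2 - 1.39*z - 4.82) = -2.6136*z^4 + 18.8241*z^3 - 9.1988*z^2 - 21.4283*z + 7.7602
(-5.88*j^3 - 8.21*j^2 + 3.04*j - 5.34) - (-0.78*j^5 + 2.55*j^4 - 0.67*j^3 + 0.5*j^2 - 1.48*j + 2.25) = 0.78*j^5 - 2.55*j^4 - 5.21*j^3 - 8.71*j^2 + 4.52*j - 7.59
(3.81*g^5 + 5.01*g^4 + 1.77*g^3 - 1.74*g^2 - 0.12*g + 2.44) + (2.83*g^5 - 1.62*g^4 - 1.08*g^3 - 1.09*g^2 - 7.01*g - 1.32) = 6.64*g^5 + 3.39*g^4 + 0.69*g^3 - 2.83*g^2 - 7.13*g + 1.12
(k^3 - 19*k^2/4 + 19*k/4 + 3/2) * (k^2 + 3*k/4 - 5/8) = k^5 - 4*k^4 + 9*k^3/16 + 257*k^2/32 - 59*k/32 - 15/16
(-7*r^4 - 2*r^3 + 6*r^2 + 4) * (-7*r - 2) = 49*r^5 + 28*r^4 - 38*r^3 - 12*r^2 - 28*r - 8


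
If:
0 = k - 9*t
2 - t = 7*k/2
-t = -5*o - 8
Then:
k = 36/65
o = -516/325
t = 4/65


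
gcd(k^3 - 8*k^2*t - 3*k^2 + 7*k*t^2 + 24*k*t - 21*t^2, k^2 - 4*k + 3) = k - 3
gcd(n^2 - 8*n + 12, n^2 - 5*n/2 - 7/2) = 1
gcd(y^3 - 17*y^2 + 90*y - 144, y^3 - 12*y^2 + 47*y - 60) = y - 3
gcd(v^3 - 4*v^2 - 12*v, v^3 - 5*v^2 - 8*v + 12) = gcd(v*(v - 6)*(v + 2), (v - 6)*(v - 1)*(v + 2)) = v^2 - 4*v - 12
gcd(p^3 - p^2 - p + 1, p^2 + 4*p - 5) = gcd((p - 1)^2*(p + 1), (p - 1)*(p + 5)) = p - 1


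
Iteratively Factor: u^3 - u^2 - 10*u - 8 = (u + 1)*(u^2 - 2*u - 8) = (u - 4)*(u + 1)*(u + 2)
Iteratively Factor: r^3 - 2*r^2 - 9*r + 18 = (r + 3)*(r^2 - 5*r + 6) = (r - 3)*(r + 3)*(r - 2)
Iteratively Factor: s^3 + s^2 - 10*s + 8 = (s - 1)*(s^2 + 2*s - 8) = (s - 1)*(s + 4)*(s - 2)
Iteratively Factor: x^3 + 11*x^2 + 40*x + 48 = (x + 4)*(x^2 + 7*x + 12) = (x + 3)*(x + 4)*(x + 4)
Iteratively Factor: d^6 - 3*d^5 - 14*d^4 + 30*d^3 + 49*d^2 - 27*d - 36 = (d + 1)*(d^5 - 4*d^4 - 10*d^3 + 40*d^2 + 9*d - 36) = (d + 1)*(d + 3)*(d^4 - 7*d^3 + 11*d^2 + 7*d - 12) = (d - 1)*(d + 1)*(d + 3)*(d^3 - 6*d^2 + 5*d + 12) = (d - 3)*(d - 1)*(d + 1)*(d + 3)*(d^2 - 3*d - 4) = (d - 3)*(d - 1)*(d + 1)^2*(d + 3)*(d - 4)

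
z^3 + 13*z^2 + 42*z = z*(z + 6)*(z + 7)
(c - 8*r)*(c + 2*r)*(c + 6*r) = c^3 - 52*c*r^2 - 96*r^3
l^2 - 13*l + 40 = (l - 8)*(l - 5)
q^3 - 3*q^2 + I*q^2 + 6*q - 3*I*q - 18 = (q - 3)*(q - 2*I)*(q + 3*I)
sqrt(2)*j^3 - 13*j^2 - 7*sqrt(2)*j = j*(j - 7*sqrt(2))*(sqrt(2)*j + 1)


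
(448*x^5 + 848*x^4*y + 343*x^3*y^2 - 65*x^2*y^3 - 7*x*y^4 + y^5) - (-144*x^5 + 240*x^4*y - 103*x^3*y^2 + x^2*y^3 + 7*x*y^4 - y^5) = 592*x^5 + 608*x^4*y + 446*x^3*y^2 - 66*x^2*y^3 - 14*x*y^4 + 2*y^5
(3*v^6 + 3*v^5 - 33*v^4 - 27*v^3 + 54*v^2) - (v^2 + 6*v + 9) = 3*v^6 + 3*v^5 - 33*v^4 - 27*v^3 + 53*v^2 - 6*v - 9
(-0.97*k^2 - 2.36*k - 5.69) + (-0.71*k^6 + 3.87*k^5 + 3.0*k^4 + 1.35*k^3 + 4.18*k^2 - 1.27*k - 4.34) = -0.71*k^6 + 3.87*k^5 + 3.0*k^4 + 1.35*k^3 + 3.21*k^2 - 3.63*k - 10.03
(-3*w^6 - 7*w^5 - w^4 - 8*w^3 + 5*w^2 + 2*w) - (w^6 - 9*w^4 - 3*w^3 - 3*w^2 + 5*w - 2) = -4*w^6 - 7*w^5 + 8*w^4 - 5*w^3 + 8*w^2 - 3*w + 2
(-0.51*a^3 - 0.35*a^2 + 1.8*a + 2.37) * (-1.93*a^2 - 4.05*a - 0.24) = 0.9843*a^5 + 2.741*a^4 - 1.9341*a^3 - 11.7801*a^2 - 10.0305*a - 0.5688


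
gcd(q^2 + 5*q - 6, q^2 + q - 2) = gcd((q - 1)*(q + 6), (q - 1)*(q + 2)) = q - 1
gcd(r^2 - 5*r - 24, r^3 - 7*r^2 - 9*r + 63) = r + 3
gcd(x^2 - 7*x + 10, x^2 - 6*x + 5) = x - 5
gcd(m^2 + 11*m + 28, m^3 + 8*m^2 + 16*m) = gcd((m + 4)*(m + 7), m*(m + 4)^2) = m + 4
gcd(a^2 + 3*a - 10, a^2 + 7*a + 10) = a + 5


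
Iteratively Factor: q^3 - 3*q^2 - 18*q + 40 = (q - 5)*(q^2 + 2*q - 8) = (q - 5)*(q + 4)*(q - 2)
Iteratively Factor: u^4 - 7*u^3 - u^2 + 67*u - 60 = (u - 1)*(u^3 - 6*u^2 - 7*u + 60) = (u - 4)*(u - 1)*(u^2 - 2*u - 15) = (u - 4)*(u - 1)*(u + 3)*(u - 5)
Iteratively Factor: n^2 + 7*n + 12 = (n + 4)*(n + 3)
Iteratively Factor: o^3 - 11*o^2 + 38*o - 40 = (o - 2)*(o^2 - 9*o + 20) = (o - 4)*(o - 2)*(o - 5)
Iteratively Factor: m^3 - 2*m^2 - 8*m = (m - 4)*(m^2 + 2*m) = m*(m - 4)*(m + 2)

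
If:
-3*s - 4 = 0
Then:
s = -4/3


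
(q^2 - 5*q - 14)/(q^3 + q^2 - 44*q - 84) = 1/(q + 6)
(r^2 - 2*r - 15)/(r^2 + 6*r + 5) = (r^2 - 2*r - 15)/(r^2 + 6*r + 5)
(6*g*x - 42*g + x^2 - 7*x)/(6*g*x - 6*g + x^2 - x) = (x - 7)/(x - 1)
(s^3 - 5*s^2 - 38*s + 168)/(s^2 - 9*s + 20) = (s^2 - s - 42)/(s - 5)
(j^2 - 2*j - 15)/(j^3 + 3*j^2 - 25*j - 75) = 1/(j + 5)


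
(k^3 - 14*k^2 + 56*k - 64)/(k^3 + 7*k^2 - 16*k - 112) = (k^2 - 10*k + 16)/(k^2 + 11*k + 28)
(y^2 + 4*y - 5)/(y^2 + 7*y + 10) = (y - 1)/(y + 2)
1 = 1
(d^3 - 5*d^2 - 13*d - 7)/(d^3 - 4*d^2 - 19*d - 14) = (d + 1)/(d + 2)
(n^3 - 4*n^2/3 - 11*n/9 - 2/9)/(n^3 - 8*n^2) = (9*n^3 - 12*n^2 - 11*n - 2)/(9*n^2*(n - 8))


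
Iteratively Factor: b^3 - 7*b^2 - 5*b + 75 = (b - 5)*(b^2 - 2*b - 15) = (b - 5)^2*(b + 3)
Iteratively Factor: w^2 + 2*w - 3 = (w + 3)*(w - 1)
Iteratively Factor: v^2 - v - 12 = (v - 4)*(v + 3)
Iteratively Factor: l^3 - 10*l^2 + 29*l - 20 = (l - 1)*(l^2 - 9*l + 20) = (l - 5)*(l - 1)*(l - 4)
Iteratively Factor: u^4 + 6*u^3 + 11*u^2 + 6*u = (u)*(u^3 + 6*u^2 + 11*u + 6) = u*(u + 1)*(u^2 + 5*u + 6) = u*(u + 1)*(u + 3)*(u + 2)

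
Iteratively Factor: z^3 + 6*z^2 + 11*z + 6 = (z + 2)*(z^2 + 4*z + 3) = (z + 1)*(z + 2)*(z + 3)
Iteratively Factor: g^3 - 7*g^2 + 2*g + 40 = (g - 5)*(g^2 - 2*g - 8) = (g - 5)*(g - 4)*(g + 2)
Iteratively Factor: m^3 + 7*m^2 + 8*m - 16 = (m + 4)*(m^2 + 3*m - 4) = (m - 1)*(m + 4)*(m + 4)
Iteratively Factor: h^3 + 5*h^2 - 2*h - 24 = (h - 2)*(h^2 + 7*h + 12) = (h - 2)*(h + 4)*(h + 3)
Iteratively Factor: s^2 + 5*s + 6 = (s + 2)*(s + 3)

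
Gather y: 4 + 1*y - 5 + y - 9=2*y - 10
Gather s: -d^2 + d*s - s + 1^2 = -d^2 + s*(d - 1) + 1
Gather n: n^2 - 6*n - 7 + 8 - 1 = n^2 - 6*n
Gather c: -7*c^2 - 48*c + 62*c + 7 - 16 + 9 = -7*c^2 + 14*c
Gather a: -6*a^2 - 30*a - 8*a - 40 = -6*a^2 - 38*a - 40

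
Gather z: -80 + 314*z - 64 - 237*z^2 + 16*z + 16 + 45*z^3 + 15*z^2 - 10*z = 45*z^3 - 222*z^2 + 320*z - 128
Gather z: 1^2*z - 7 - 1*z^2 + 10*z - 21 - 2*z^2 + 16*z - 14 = -3*z^2 + 27*z - 42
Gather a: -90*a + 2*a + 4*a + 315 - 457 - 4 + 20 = -84*a - 126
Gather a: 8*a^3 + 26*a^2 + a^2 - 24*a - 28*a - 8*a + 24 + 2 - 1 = 8*a^3 + 27*a^2 - 60*a + 25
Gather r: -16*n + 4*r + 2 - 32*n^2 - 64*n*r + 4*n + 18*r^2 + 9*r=-32*n^2 - 12*n + 18*r^2 + r*(13 - 64*n) + 2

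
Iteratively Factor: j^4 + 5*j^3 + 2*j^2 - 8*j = (j - 1)*(j^3 + 6*j^2 + 8*j) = (j - 1)*(j + 4)*(j^2 + 2*j) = j*(j - 1)*(j + 4)*(j + 2)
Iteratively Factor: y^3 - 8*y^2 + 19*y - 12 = (y - 3)*(y^2 - 5*y + 4) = (y - 3)*(y - 1)*(y - 4)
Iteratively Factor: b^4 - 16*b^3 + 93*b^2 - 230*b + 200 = (b - 5)*(b^3 - 11*b^2 + 38*b - 40) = (b - 5)*(b - 2)*(b^2 - 9*b + 20) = (b - 5)*(b - 4)*(b - 2)*(b - 5)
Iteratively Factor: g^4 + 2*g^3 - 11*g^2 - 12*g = (g + 4)*(g^3 - 2*g^2 - 3*g) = (g + 1)*(g + 4)*(g^2 - 3*g) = g*(g + 1)*(g + 4)*(g - 3)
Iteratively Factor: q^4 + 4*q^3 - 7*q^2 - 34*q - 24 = (q - 3)*(q^3 + 7*q^2 + 14*q + 8) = (q - 3)*(q + 1)*(q^2 + 6*q + 8) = (q - 3)*(q + 1)*(q + 2)*(q + 4)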